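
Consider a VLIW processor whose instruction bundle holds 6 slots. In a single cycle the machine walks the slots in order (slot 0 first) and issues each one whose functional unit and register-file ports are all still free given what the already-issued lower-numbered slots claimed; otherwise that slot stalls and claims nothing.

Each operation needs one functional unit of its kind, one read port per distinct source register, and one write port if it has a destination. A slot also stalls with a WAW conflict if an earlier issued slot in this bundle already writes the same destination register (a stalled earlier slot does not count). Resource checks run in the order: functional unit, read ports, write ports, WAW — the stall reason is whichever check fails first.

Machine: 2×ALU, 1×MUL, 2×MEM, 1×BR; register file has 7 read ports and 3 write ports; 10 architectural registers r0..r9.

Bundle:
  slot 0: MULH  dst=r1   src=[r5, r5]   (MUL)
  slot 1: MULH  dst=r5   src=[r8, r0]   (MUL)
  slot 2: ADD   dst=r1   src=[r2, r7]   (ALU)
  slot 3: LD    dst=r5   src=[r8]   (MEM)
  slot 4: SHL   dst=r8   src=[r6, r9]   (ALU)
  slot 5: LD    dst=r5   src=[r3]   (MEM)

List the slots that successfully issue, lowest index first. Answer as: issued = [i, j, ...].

slot 0 (MUL): ISSUE — free A2,Mu0,Ld2,B1 rp6 wp2
slot 1 (MUL): stall FU — free A2,Mu0,Ld2,B1 rp6 wp2
slot 2 (ALU): stall WAW — free A2,Mu0,Ld2,B1 rp6 wp2
slot 3 (MEM): ISSUE — free A2,Mu0,Ld1,B1 rp5 wp1
slot 4 (ALU): ISSUE — free A1,Mu0,Ld1,B1 rp3 wp0
slot 5 (MEM): stall WR_PORT — free A1,Mu0,Ld1,B1 rp3 wp0

issued = [0, 3, 4]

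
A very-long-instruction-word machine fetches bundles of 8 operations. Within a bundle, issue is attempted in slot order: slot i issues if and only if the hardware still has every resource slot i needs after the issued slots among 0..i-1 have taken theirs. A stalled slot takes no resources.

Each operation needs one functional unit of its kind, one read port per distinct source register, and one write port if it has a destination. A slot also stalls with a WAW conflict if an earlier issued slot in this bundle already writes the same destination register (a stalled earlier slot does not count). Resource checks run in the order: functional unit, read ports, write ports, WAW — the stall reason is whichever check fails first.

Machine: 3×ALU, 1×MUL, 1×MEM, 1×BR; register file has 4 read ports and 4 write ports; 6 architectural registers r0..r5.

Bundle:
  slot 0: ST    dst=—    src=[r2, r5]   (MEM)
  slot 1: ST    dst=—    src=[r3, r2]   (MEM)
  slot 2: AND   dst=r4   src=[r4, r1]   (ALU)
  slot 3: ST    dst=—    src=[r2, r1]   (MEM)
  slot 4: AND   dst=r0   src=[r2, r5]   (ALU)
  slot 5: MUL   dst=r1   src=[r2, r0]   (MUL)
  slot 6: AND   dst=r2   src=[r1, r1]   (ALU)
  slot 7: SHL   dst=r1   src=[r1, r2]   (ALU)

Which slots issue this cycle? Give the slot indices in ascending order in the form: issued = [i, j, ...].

issued = [0, 2]

slot 0 (MEM): ISSUE — free A3,Mu1,Ld0,B1 rp2 wp4
slot 1 (MEM): stall FU — free A3,Mu1,Ld0,B1 rp2 wp4
slot 2 (ALU): ISSUE — free A2,Mu1,Ld0,B1 rp0 wp3
slot 3 (MEM): stall FU — free A2,Mu1,Ld0,B1 rp0 wp3
slot 4 (ALU): stall RD_PORT — free A2,Mu1,Ld0,B1 rp0 wp3
slot 5 (MUL): stall RD_PORT — free A2,Mu1,Ld0,B1 rp0 wp3
slot 6 (ALU): stall RD_PORT — free A2,Mu1,Ld0,B1 rp0 wp3
slot 7 (ALU): stall RD_PORT — free A2,Mu1,Ld0,B1 rp0 wp3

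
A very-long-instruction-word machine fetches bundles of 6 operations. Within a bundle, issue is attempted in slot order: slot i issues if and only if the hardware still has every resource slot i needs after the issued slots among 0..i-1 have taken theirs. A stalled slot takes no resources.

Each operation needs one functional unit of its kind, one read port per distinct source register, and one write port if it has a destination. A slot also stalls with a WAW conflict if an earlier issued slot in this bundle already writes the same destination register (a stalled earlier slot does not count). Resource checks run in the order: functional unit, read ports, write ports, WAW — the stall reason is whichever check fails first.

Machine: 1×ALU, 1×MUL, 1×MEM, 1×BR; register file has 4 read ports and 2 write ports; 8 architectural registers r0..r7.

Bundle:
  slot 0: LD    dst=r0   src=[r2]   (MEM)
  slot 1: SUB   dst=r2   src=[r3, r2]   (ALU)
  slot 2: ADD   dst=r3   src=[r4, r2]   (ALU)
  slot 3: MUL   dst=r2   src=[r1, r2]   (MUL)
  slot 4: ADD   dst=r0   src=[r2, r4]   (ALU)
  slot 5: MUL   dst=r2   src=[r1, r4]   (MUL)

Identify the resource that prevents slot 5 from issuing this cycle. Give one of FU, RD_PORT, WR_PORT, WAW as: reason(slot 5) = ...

  0. MEM→r0 ⇒ go  {1A/1Mu/0Ld/1B | 3r 1w}
  1. ALU→r2 ⇒ go  {0A/1Mu/0Ld/1B | 1r 0w}
  2. ALU→r3 ⇒ no(FU)  {0A/1Mu/0Ld/1B | 1r 0w}
  3. MUL→r2 ⇒ no(RD_PORT)  {0A/1Mu/0Ld/1B | 1r 0w}
  4. ALU→r0 ⇒ no(FU)  {0A/1Mu/0Ld/1B | 1r 0w}
  5. MUL→r2 ⇒ no(RD_PORT)  {0A/1Mu/0Ld/1B | 1r 0w}

reason(slot 5) = RD_PORT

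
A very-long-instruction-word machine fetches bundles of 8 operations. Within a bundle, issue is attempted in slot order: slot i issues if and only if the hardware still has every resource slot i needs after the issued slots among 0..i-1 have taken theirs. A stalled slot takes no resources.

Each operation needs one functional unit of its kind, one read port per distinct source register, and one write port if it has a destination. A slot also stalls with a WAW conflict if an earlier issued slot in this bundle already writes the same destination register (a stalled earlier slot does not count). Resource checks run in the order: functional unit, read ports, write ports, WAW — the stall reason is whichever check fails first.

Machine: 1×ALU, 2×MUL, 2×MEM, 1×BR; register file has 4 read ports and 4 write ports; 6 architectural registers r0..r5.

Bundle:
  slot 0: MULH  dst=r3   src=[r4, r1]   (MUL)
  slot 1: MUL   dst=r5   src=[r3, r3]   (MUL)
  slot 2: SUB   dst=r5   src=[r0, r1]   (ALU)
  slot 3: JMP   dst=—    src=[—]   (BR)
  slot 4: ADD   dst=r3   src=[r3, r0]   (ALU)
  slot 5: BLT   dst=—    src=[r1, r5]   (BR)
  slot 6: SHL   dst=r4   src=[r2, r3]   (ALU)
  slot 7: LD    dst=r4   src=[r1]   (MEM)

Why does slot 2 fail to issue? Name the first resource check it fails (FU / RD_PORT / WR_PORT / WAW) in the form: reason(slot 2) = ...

[0] MUL needs rd=2 wr=1: ok; after: ALU=1 MUL=1 MEM=2 BR=1, R=2, W=3
[1] MUL needs rd=1 wr=1: ok; after: ALU=1 MUL=0 MEM=2 BR=1, R=1, W=2
[2] ALU needs rd=2 wr=1: RD_PORT; after: ALU=1 MUL=0 MEM=2 BR=1, R=1, W=2
[3] BR needs rd=0 wr=0: ok; after: ALU=1 MUL=0 MEM=2 BR=0, R=1, W=2
[4] ALU needs rd=2 wr=1: RD_PORT; after: ALU=1 MUL=0 MEM=2 BR=0, R=1, W=2
[5] BR needs rd=2 wr=0: FU; after: ALU=1 MUL=0 MEM=2 BR=0, R=1, W=2
[6] ALU needs rd=2 wr=1: RD_PORT; after: ALU=1 MUL=0 MEM=2 BR=0, R=1, W=2
[7] MEM needs rd=1 wr=1: ok; after: ALU=1 MUL=0 MEM=1 BR=0, R=0, W=1

reason(slot 2) = RD_PORT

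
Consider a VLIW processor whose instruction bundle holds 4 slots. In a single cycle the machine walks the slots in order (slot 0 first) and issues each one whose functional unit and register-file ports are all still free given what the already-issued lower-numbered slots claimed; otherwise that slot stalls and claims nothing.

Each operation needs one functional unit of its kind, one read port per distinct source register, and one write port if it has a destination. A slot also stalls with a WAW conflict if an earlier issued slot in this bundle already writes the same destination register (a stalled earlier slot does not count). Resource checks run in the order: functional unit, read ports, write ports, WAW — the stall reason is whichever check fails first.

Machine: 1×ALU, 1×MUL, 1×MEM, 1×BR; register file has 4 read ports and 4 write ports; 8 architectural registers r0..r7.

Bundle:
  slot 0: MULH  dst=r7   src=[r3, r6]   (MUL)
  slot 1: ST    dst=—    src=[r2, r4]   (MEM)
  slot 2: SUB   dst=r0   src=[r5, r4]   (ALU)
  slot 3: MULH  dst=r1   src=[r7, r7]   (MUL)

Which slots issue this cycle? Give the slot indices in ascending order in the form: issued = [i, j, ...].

  0. MUL→r7 ⇒ go  {1A/0Mu/1Ld/1B | 2r 3w}
  1. MEM ⇒ go  {1A/0Mu/0Ld/1B | 0r 3w}
  2. ALU→r0 ⇒ no(RD_PORT)  {1A/0Mu/0Ld/1B | 0r 3w}
  3. MUL→r1 ⇒ no(FU)  {1A/0Mu/0Ld/1B | 0r 3w}

issued = [0, 1]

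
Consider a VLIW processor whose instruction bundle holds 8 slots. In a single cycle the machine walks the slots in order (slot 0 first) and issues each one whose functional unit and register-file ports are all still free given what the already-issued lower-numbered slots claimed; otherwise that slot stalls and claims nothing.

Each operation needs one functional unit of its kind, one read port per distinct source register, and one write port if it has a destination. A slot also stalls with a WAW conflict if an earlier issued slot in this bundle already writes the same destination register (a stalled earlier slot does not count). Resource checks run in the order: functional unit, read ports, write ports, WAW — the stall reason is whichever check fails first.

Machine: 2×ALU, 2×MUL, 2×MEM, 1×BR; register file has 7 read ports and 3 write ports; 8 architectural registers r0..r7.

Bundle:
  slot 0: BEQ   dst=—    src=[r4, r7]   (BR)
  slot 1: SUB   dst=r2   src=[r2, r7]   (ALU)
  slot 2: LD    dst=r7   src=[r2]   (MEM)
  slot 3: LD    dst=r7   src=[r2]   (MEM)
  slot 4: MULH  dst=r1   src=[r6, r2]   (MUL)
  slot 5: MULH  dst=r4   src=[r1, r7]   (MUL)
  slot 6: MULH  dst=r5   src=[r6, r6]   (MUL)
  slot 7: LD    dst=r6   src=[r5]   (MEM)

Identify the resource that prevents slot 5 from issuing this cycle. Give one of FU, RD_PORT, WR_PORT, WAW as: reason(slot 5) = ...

[0] BR needs rd=2 wr=0: ok; after: ALU=2 MUL=2 MEM=2 BR=0, R=5, W=3
[1] ALU needs rd=2 wr=1: ok; after: ALU=1 MUL=2 MEM=2 BR=0, R=3, W=2
[2] MEM needs rd=1 wr=1: ok; after: ALU=1 MUL=2 MEM=1 BR=0, R=2, W=1
[3] MEM needs rd=1 wr=1: WAW; after: ALU=1 MUL=2 MEM=1 BR=0, R=2, W=1
[4] MUL needs rd=2 wr=1: ok; after: ALU=1 MUL=1 MEM=1 BR=0, R=0, W=0
[5] MUL needs rd=2 wr=1: RD_PORT; after: ALU=1 MUL=1 MEM=1 BR=0, R=0, W=0
[6] MUL needs rd=1 wr=1: RD_PORT; after: ALU=1 MUL=1 MEM=1 BR=0, R=0, W=0
[7] MEM needs rd=1 wr=1: RD_PORT; after: ALU=1 MUL=1 MEM=1 BR=0, R=0, W=0

reason(slot 5) = RD_PORT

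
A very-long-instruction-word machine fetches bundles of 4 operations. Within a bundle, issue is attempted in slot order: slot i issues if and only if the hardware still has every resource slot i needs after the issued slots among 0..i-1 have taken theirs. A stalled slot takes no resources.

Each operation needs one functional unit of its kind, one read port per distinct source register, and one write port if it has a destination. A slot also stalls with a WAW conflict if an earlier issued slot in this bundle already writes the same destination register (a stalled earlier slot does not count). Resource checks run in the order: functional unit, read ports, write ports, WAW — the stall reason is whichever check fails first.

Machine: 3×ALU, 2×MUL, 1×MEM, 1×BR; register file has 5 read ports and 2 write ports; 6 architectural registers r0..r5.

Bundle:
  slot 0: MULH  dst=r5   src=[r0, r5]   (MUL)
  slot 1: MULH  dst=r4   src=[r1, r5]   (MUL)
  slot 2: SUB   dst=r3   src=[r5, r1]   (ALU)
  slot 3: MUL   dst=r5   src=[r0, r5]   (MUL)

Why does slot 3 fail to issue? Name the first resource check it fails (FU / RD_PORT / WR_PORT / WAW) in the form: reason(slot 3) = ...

reason(slot 3) = FU

(0) want 1×MUL +2rd +1wr — yes → AL3|MU1|ME1|BR1|rd3|wr1
(1) want 1×MUL +2rd +1wr — yes → AL3|MU0|ME1|BR1|rd1|wr0
(2) want 1×ALU +2rd +1wr — RD_PORT → AL3|MU0|ME1|BR1|rd1|wr0
(3) want 1×MUL +2rd +1wr — FU → AL3|MU0|ME1|BR1|rd1|wr0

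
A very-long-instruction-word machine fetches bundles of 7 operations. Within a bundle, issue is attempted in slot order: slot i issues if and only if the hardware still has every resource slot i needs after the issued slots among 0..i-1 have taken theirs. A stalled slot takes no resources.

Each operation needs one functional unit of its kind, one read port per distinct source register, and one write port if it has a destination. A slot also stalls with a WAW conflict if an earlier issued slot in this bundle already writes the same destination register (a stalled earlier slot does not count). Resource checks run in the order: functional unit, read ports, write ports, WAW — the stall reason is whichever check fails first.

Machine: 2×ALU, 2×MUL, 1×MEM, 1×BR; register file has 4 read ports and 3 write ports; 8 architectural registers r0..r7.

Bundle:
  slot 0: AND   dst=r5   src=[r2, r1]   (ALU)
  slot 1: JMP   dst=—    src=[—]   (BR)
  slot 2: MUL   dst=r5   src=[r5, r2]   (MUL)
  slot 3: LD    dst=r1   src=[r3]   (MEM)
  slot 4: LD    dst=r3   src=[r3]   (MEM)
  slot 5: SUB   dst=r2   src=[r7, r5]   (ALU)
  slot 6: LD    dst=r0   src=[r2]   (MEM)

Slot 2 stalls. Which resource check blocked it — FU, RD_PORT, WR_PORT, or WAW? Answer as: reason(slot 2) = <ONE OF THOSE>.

slot 0 (ALU): ISSUE — free A1,Mu2,Ld1,B1 rp2 wp2
slot 1 (BR): ISSUE — free A1,Mu2,Ld1,B0 rp2 wp2
slot 2 (MUL): stall WAW — free A1,Mu2,Ld1,B0 rp2 wp2
slot 3 (MEM): ISSUE — free A1,Mu2,Ld0,B0 rp1 wp1
slot 4 (MEM): stall FU — free A1,Mu2,Ld0,B0 rp1 wp1
slot 5 (ALU): stall RD_PORT — free A1,Mu2,Ld0,B0 rp1 wp1
slot 6 (MEM): stall FU — free A1,Mu2,Ld0,B0 rp1 wp1

reason(slot 2) = WAW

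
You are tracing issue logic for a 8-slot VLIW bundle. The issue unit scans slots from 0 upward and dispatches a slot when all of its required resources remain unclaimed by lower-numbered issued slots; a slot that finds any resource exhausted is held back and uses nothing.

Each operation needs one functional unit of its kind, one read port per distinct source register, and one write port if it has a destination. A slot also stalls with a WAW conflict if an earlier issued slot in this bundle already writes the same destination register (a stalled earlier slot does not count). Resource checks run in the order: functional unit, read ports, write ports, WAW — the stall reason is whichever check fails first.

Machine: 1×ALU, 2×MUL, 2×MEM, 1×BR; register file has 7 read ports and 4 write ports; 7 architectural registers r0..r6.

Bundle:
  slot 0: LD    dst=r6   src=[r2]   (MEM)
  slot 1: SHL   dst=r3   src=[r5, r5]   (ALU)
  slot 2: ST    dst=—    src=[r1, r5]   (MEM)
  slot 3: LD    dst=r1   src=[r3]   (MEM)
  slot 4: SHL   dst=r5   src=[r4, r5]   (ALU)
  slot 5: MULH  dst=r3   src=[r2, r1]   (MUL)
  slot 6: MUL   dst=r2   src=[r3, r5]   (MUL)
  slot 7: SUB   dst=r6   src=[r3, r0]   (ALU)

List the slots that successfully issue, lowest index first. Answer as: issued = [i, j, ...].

issued = [0, 1, 2, 6]

[0] MEM needs rd=1 wr=1: ok; after: ALU=1 MUL=2 MEM=1 BR=1, R=6, W=3
[1] ALU needs rd=1 wr=1: ok; after: ALU=0 MUL=2 MEM=1 BR=1, R=5, W=2
[2] MEM needs rd=2 wr=0: ok; after: ALU=0 MUL=2 MEM=0 BR=1, R=3, W=2
[3] MEM needs rd=1 wr=1: FU; after: ALU=0 MUL=2 MEM=0 BR=1, R=3, W=2
[4] ALU needs rd=2 wr=1: FU; after: ALU=0 MUL=2 MEM=0 BR=1, R=3, W=2
[5] MUL needs rd=2 wr=1: WAW; after: ALU=0 MUL=2 MEM=0 BR=1, R=3, W=2
[6] MUL needs rd=2 wr=1: ok; after: ALU=0 MUL=1 MEM=0 BR=1, R=1, W=1
[7] ALU needs rd=2 wr=1: FU; after: ALU=0 MUL=1 MEM=0 BR=1, R=1, W=1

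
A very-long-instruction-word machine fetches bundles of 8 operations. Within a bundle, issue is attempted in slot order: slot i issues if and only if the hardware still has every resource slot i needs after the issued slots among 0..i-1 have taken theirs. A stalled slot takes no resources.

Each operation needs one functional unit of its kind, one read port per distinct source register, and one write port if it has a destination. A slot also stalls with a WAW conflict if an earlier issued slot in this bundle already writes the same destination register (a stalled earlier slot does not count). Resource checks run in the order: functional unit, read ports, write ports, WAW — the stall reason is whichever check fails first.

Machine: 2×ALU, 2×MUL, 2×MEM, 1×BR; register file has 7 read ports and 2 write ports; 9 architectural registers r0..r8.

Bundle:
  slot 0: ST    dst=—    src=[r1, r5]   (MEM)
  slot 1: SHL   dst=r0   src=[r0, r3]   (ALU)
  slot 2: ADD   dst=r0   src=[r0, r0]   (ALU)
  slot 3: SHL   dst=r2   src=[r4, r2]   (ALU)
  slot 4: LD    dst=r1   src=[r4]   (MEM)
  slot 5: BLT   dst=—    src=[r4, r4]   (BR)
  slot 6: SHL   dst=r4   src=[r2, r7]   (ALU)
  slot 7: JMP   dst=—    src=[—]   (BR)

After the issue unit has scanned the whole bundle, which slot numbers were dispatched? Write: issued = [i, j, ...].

issued = [0, 1, 3, 5]

(0) want 1×MEM +2rd +0wr — yes → AL2|MU2|ME1|BR1|rd5|wr2
(1) want 1×ALU +2rd +1wr — yes → AL1|MU2|ME1|BR1|rd3|wr1
(2) want 1×ALU +1rd +1wr — WAW → AL1|MU2|ME1|BR1|rd3|wr1
(3) want 1×ALU +2rd +1wr — yes → AL0|MU2|ME1|BR1|rd1|wr0
(4) want 1×MEM +1rd +1wr — WR_PORT → AL0|MU2|ME1|BR1|rd1|wr0
(5) want 1×BR +1rd +0wr — yes → AL0|MU2|ME1|BR0|rd0|wr0
(6) want 1×ALU +2rd +1wr — FU → AL0|MU2|ME1|BR0|rd0|wr0
(7) want 1×BR +0rd +0wr — FU → AL0|MU2|ME1|BR0|rd0|wr0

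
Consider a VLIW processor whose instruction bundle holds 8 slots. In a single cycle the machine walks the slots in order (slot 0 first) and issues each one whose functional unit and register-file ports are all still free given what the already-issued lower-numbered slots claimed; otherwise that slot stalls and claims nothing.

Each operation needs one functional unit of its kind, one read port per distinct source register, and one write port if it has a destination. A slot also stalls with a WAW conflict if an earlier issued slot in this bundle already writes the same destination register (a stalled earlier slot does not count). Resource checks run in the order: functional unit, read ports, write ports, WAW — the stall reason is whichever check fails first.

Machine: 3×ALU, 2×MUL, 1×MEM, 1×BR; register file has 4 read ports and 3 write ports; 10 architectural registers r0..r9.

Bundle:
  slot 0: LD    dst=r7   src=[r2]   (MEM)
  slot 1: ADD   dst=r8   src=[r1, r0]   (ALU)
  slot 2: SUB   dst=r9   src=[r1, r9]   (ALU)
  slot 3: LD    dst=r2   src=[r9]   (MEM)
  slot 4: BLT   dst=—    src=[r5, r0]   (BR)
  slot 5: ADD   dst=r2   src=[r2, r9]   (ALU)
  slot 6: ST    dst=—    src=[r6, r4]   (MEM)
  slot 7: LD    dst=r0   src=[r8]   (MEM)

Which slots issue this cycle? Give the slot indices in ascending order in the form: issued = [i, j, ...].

issued = [0, 1]

  0. MEM→r7 ⇒ go  {3A/2Mu/0Ld/1B | 3r 2w}
  1. ALU→r8 ⇒ go  {2A/2Mu/0Ld/1B | 1r 1w}
  2. ALU→r9 ⇒ no(RD_PORT)  {2A/2Mu/0Ld/1B | 1r 1w}
  3. MEM→r2 ⇒ no(FU)  {2A/2Mu/0Ld/1B | 1r 1w}
  4. BR ⇒ no(RD_PORT)  {2A/2Mu/0Ld/1B | 1r 1w}
  5. ALU→r2 ⇒ no(RD_PORT)  {2A/2Mu/0Ld/1B | 1r 1w}
  6. MEM ⇒ no(FU)  {2A/2Mu/0Ld/1B | 1r 1w}
  7. MEM→r0 ⇒ no(FU)  {2A/2Mu/0Ld/1B | 1r 1w}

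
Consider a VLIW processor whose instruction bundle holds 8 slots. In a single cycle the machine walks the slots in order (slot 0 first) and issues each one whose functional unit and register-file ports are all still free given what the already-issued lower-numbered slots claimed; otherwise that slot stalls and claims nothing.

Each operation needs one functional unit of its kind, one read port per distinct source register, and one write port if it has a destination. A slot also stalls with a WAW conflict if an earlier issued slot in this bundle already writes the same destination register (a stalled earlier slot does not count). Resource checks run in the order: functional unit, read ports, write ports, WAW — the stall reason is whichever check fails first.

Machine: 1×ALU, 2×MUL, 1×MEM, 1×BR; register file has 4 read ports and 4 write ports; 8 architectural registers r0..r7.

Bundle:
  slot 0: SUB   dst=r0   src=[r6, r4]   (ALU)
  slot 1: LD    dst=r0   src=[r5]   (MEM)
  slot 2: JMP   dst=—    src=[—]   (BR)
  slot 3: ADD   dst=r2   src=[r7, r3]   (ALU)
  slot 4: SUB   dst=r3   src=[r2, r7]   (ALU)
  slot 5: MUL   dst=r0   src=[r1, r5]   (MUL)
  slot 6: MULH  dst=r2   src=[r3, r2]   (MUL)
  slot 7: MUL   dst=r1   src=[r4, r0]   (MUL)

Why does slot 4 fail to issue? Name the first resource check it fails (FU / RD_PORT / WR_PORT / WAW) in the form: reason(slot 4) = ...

[0] ALU needs rd=2 wr=1: ok; after: ALU=0 MUL=2 MEM=1 BR=1, R=2, W=3
[1] MEM needs rd=1 wr=1: WAW; after: ALU=0 MUL=2 MEM=1 BR=1, R=2, W=3
[2] BR needs rd=0 wr=0: ok; after: ALU=0 MUL=2 MEM=1 BR=0, R=2, W=3
[3] ALU needs rd=2 wr=1: FU; after: ALU=0 MUL=2 MEM=1 BR=0, R=2, W=3
[4] ALU needs rd=2 wr=1: FU; after: ALU=0 MUL=2 MEM=1 BR=0, R=2, W=3
[5] MUL needs rd=2 wr=1: WAW; after: ALU=0 MUL=2 MEM=1 BR=0, R=2, W=3
[6] MUL needs rd=2 wr=1: ok; after: ALU=0 MUL=1 MEM=1 BR=0, R=0, W=2
[7] MUL needs rd=2 wr=1: RD_PORT; after: ALU=0 MUL=1 MEM=1 BR=0, R=0, W=2

reason(slot 4) = FU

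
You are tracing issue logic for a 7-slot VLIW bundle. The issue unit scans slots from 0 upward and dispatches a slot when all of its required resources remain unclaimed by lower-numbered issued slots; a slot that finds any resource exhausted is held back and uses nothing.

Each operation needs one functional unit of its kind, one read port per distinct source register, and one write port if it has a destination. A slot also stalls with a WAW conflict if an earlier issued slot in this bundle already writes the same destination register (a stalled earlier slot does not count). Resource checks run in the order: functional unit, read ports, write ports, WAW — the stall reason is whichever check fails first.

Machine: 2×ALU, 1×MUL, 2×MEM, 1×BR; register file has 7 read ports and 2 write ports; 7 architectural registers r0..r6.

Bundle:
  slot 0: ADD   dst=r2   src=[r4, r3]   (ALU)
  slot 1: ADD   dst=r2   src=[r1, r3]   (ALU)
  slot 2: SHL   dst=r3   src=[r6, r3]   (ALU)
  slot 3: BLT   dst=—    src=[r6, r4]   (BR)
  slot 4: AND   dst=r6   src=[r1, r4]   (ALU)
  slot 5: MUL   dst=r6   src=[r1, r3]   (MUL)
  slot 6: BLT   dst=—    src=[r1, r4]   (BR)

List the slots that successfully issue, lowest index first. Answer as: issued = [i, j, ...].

slot 0 (ALU): ISSUE — free A1,Mu1,Ld2,B1 rp5 wp1
slot 1 (ALU): stall WAW — free A1,Mu1,Ld2,B1 rp5 wp1
slot 2 (ALU): ISSUE — free A0,Mu1,Ld2,B1 rp3 wp0
slot 3 (BR): ISSUE — free A0,Mu1,Ld2,B0 rp1 wp0
slot 4 (ALU): stall FU — free A0,Mu1,Ld2,B0 rp1 wp0
slot 5 (MUL): stall RD_PORT — free A0,Mu1,Ld2,B0 rp1 wp0
slot 6 (BR): stall FU — free A0,Mu1,Ld2,B0 rp1 wp0

issued = [0, 2, 3]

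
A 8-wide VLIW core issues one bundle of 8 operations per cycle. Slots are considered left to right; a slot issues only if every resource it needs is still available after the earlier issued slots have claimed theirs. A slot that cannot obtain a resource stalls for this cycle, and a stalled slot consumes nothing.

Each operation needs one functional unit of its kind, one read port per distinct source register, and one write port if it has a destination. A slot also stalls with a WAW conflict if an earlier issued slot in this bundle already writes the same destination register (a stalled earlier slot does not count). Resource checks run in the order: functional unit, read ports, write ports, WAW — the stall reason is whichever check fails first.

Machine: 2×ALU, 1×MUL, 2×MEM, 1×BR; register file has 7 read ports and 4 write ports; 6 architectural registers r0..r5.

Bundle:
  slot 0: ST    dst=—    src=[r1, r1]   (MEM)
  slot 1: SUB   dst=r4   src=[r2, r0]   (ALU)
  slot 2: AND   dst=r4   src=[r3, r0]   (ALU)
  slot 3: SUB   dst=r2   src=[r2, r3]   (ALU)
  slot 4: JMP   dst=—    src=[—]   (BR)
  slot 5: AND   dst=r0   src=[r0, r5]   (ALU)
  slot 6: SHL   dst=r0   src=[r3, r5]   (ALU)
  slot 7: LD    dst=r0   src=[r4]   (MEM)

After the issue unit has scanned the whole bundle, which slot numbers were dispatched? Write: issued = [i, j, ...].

issued = [0, 1, 3, 4, 7]

  0. MEM ⇒ go  {2A/1Mu/1Ld/1B | 6r 4w}
  1. ALU→r4 ⇒ go  {1A/1Mu/1Ld/1B | 4r 3w}
  2. ALU→r4 ⇒ no(WAW)  {1A/1Mu/1Ld/1B | 4r 3w}
  3. ALU→r2 ⇒ go  {0A/1Mu/1Ld/1B | 2r 2w}
  4. BR ⇒ go  {0A/1Mu/1Ld/0B | 2r 2w}
  5. ALU→r0 ⇒ no(FU)  {0A/1Mu/1Ld/0B | 2r 2w}
  6. ALU→r0 ⇒ no(FU)  {0A/1Mu/1Ld/0B | 2r 2w}
  7. MEM→r0 ⇒ go  {0A/1Mu/0Ld/0B | 1r 1w}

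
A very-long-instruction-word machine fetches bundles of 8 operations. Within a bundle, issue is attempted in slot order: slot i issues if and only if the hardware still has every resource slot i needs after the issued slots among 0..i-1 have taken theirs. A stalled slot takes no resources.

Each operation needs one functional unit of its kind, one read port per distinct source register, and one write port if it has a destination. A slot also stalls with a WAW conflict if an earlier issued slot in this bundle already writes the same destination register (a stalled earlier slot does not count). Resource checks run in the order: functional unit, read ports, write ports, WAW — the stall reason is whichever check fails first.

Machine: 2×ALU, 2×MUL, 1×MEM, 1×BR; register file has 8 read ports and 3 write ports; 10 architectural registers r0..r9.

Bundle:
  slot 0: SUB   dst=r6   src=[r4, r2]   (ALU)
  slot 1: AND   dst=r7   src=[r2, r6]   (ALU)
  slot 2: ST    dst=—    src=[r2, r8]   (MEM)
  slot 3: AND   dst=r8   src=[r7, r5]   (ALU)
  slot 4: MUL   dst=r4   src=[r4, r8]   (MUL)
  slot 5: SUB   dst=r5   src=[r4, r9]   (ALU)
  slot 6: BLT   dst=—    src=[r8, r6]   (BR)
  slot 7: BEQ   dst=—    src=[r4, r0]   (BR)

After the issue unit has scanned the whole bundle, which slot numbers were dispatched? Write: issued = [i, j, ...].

(0) want 1×ALU +2rd +1wr — yes → AL1|MU2|ME1|BR1|rd6|wr2
(1) want 1×ALU +2rd +1wr — yes → AL0|MU2|ME1|BR1|rd4|wr1
(2) want 1×MEM +2rd +0wr — yes → AL0|MU2|ME0|BR1|rd2|wr1
(3) want 1×ALU +2rd +1wr — FU → AL0|MU2|ME0|BR1|rd2|wr1
(4) want 1×MUL +2rd +1wr — yes → AL0|MU1|ME0|BR1|rd0|wr0
(5) want 1×ALU +2rd +1wr — FU → AL0|MU1|ME0|BR1|rd0|wr0
(6) want 1×BR +2rd +0wr — RD_PORT → AL0|MU1|ME0|BR1|rd0|wr0
(7) want 1×BR +2rd +0wr — RD_PORT → AL0|MU1|ME0|BR1|rd0|wr0

issued = [0, 1, 2, 4]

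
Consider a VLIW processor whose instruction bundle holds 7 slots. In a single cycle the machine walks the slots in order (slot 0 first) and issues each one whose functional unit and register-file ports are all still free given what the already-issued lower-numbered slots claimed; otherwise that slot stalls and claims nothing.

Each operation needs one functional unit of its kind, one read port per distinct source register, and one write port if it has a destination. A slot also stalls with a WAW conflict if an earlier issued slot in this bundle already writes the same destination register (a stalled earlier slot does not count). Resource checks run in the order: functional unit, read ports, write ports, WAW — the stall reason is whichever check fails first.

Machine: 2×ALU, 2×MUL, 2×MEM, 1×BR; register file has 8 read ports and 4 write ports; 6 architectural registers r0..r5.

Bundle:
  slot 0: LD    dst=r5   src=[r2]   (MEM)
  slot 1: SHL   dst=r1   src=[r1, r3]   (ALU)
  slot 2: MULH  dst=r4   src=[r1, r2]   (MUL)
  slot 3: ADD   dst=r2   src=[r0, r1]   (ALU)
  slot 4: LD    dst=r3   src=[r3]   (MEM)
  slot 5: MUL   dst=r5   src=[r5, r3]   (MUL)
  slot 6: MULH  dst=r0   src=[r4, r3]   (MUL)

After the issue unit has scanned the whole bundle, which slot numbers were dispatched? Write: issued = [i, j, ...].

issued = [0, 1, 2, 3]

(0) want 1×MEM +1rd +1wr — yes → AL2|MU2|ME1|BR1|rd7|wr3
(1) want 1×ALU +2rd +1wr — yes → AL1|MU2|ME1|BR1|rd5|wr2
(2) want 1×MUL +2rd +1wr — yes → AL1|MU1|ME1|BR1|rd3|wr1
(3) want 1×ALU +2rd +1wr — yes → AL0|MU1|ME1|BR1|rd1|wr0
(4) want 1×MEM +1rd +1wr — WR_PORT → AL0|MU1|ME1|BR1|rd1|wr0
(5) want 1×MUL +2rd +1wr — RD_PORT → AL0|MU1|ME1|BR1|rd1|wr0
(6) want 1×MUL +2rd +1wr — RD_PORT → AL0|MU1|ME1|BR1|rd1|wr0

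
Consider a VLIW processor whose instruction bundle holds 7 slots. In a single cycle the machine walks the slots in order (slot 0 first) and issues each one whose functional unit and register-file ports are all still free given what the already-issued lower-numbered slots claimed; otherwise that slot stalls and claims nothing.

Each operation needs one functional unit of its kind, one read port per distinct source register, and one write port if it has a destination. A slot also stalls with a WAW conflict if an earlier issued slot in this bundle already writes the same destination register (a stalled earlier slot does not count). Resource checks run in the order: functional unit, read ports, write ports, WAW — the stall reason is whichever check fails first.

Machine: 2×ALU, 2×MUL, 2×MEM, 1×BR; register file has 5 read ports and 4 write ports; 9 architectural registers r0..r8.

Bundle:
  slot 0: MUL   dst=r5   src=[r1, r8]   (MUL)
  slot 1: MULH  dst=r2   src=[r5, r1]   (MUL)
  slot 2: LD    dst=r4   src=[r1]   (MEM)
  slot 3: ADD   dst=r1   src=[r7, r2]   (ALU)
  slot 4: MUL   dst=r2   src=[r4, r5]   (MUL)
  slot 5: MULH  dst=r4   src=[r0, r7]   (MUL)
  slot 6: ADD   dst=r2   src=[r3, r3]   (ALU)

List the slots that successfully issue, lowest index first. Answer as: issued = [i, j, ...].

#0 MUL src=r1,r8 dispatched  <A:2 Mu:1 Ld:2 B:1 rd:3 wr:3>
#1 MUL src=r5,r1 dispatched  <A:2 Mu:0 Ld:2 B:1 rd:1 wr:2>
#2 MEM src=r1 dispatched  <A:2 Mu:0 Ld:1 B:1 rd:0 wr:1>
#3 ALU src=r7,r2 held:RD_PORT  <A:2 Mu:0 Ld:1 B:1 rd:0 wr:1>
#4 MUL src=r4,r5 held:FU  <A:2 Mu:0 Ld:1 B:1 rd:0 wr:1>
#5 MUL src=r0,r7 held:FU  <A:2 Mu:0 Ld:1 B:1 rd:0 wr:1>
#6 ALU src=r3,r3 held:RD_PORT  <A:2 Mu:0 Ld:1 B:1 rd:0 wr:1>

issued = [0, 1, 2]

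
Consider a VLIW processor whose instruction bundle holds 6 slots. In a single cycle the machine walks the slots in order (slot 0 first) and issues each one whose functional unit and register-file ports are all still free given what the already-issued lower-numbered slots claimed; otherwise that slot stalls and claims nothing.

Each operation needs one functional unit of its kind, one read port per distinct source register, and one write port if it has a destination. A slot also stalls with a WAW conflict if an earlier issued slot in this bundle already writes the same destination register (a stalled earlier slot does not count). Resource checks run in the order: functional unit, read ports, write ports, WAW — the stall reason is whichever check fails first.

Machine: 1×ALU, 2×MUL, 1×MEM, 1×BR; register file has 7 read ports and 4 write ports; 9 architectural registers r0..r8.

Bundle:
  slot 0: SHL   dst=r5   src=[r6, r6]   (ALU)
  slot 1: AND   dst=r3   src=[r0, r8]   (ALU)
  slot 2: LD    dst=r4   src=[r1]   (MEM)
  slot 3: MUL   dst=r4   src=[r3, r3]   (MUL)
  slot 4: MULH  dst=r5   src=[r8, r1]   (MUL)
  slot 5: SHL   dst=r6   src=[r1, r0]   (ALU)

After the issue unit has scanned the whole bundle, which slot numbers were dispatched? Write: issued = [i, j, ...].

  0. ALU→r5 ⇒ go  {0A/2Mu/1Ld/1B | 6r 3w}
  1. ALU→r3 ⇒ no(FU)  {0A/2Mu/1Ld/1B | 6r 3w}
  2. MEM→r4 ⇒ go  {0A/2Mu/0Ld/1B | 5r 2w}
  3. MUL→r4 ⇒ no(WAW)  {0A/2Mu/0Ld/1B | 5r 2w}
  4. MUL→r5 ⇒ no(WAW)  {0A/2Mu/0Ld/1B | 5r 2w}
  5. ALU→r6 ⇒ no(FU)  {0A/2Mu/0Ld/1B | 5r 2w}

issued = [0, 2]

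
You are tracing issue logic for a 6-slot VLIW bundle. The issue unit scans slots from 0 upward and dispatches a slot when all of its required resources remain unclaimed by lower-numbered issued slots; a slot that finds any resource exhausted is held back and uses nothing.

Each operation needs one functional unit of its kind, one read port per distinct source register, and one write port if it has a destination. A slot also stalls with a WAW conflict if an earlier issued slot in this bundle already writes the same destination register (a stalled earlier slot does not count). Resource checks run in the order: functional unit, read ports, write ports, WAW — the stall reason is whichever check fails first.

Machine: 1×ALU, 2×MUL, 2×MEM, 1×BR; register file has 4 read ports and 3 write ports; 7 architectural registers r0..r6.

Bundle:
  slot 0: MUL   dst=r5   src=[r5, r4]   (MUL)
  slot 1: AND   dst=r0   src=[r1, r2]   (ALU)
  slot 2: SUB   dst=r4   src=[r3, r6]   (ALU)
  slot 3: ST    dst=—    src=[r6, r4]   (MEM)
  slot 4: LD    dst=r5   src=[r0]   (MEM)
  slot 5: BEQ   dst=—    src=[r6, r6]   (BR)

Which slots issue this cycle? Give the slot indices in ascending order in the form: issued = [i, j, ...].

issued = [0, 1]

(0) want 1×MUL +2rd +1wr — yes → AL1|MU1|ME2|BR1|rd2|wr2
(1) want 1×ALU +2rd +1wr — yes → AL0|MU1|ME2|BR1|rd0|wr1
(2) want 1×ALU +2rd +1wr — FU → AL0|MU1|ME2|BR1|rd0|wr1
(3) want 1×MEM +2rd +0wr — RD_PORT → AL0|MU1|ME2|BR1|rd0|wr1
(4) want 1×MEM +1rd +1wr — RD_PORT → AL0|MU1|ME2|BR1|rd0|wr1
(5) want 1×BR +1rd +0wr — RD_PORT → AL0|MU1|ME2|BR1|rd0|wr1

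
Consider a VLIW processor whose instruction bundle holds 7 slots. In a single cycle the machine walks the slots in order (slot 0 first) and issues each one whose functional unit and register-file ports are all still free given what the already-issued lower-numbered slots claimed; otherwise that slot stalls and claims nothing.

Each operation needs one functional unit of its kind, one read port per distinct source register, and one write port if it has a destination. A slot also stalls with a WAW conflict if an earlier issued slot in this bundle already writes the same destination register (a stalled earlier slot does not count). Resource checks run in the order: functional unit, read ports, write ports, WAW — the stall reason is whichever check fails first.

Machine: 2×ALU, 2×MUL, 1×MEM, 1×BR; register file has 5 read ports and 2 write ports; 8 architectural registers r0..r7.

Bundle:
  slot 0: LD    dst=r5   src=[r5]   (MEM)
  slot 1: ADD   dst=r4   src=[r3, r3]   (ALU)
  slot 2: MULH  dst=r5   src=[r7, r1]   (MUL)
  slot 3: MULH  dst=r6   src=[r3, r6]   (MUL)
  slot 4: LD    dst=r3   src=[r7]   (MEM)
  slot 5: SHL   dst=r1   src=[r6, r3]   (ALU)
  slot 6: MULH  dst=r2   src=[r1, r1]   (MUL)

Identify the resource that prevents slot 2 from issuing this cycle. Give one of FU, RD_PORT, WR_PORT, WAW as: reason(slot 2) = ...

reason(slot 2) = WR_PORT

(0) want 1×MEM +1rd +1wr — yes → AL2|MU2|ME0|BR1|rd4|wr1
(1) want 1×ALU +1rd +1wr — yes → AL1|MU2|ME0|BR1|rd3|wr0
(2) want 1×MUL +2rd +1wr — WR_PORT → AL1|MU2|ME0|BR1|rd3|wr0
(3) want 1×MUL +2rd +1wr — WR_PORT → AL1|MU2|ME0|BR1|rd3|wr0
(4) want 1×MEM +1rd +1wr — FU → AL1|MU2|ME0|BR1|rd3|wr0
(5) want 1×ALU +2rd +1wr — WR_PORT → AL1|MU2|ME0|BR1|rd3|wr0
(6) want 1×MUL +1rd +1wr — WR_PORT → AL1|MU2|ME0|BR1|rd3|wr0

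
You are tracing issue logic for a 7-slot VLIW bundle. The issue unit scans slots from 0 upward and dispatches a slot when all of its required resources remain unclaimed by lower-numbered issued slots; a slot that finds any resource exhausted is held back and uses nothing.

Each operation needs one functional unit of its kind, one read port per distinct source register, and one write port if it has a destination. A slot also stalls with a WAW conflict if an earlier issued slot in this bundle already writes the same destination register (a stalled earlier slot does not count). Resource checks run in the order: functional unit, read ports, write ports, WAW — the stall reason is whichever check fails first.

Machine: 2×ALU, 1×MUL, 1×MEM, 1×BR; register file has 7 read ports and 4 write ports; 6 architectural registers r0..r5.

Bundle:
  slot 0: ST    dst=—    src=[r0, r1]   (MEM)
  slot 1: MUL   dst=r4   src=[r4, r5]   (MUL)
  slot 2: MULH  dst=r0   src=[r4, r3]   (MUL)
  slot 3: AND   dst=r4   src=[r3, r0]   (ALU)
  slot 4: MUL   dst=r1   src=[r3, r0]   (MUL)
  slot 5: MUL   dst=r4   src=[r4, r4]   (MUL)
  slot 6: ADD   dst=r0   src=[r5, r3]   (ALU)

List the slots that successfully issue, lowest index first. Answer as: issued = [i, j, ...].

  0. MEM ⇒ go  {2A/1Mu/0Ld/1B | 5r 4w}
  1. MUL→r4 ⇒ go  {2A/0Mu/0Ld/1B | 3r 3w}
  2. MUL→r0 ⇒ no(FU)  {2A/0Mu/0Ld/1B | 3r 3w}
  3. ALU→r4 ⇒ no(WAW)  {2A/0Mu/0Ld/1B | 3r 3w}
  4. MUL→r1 ⇒ no(FU)  {2A/0Mu/0Ld/1B | 3r 3w}
  5. MUL→r4 ⇒ no(FU)  {2A/0Mu/0Ld/1B | 3r 3w}
  6. ALU→r0 ⇒ go  {1A/0Mu/0Ld/1B | 1r 2w}

issued = [0, 1, 6]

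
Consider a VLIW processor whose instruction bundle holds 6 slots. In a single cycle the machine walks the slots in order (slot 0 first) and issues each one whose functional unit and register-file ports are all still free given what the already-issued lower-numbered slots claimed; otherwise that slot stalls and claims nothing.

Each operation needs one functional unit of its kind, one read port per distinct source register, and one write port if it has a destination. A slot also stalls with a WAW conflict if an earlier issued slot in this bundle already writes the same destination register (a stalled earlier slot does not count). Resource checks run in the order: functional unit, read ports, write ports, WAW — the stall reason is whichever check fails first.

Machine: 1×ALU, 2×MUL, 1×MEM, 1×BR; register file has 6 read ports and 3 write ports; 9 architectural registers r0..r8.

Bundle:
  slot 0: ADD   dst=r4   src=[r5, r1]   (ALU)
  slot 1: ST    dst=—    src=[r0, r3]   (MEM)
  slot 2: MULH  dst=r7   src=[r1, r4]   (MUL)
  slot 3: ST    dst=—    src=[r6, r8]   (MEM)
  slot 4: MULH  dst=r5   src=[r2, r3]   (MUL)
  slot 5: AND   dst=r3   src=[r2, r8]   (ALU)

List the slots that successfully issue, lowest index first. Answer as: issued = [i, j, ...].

issued = [0, 1, 2]

(0) want 1×ALU +2rd +1wr — yes → AL0|MU2|ME1|BR1|rd4|wr2
(1) want 1×MEM +2rd +0wr — yes → AL0|MU2|ME0|BR1|rd2|wr2
(2) want 1×MUL +2rd +1wr — yes → AL0|MU1|ME0|BR1|rd0|wr1
(3) want 1×MEM +2rd +0wr — FU → AL0|MU1|ME0|BR1|rd0|wr1
(4) want 1×MUL +2rd +1wr — RD_PORT → AL0|MU1|ME0|BR1|rd0|wr1
(5) want 1×ALU +2rd +1wr — FU → AL0|MU1|ME0|BR1|rd0|wr1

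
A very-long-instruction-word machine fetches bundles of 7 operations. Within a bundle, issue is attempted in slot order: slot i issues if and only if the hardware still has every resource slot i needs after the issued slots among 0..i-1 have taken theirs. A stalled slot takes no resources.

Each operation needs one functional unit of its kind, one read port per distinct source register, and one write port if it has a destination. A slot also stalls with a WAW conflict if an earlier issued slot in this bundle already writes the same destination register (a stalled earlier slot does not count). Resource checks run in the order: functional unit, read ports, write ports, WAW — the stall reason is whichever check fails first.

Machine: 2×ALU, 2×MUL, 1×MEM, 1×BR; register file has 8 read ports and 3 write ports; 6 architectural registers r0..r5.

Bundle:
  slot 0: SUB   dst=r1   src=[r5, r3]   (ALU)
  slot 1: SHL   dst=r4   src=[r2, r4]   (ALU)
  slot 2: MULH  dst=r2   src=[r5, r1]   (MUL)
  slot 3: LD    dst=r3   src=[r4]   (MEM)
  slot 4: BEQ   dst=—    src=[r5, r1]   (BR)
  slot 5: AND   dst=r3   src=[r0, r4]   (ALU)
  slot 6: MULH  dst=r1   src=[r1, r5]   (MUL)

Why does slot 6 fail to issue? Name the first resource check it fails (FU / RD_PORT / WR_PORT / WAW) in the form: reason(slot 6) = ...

[0] ALU needs rd=2 wr=1: ok; after: ALU=1 MUL=2 MEM=1 BR=1, R=6, W=2
[1] ALU needs rd=2 wr=1: ok; after: ALU=0 MUL=2 MEM=1 BR=1, R=4, W=1
[2] MUL needs rd=2 wr=1: ok; after: ALU=0 MUL=1 MEM=1 BR=1, R=2, W=0
[3] MEM needs rd=1 wr=1: WR_PORT; after: ALU=0 MUL=1 MEM=1 BR=1, R=2, W=0
[4] BR needs rd=2 wr=0: ok; after: ALU=0 MUL=1 MEM=1 BR=0, R=0, W=0
[5] ALU needs rd=2 wr=1: FU; after: ALU=0 MUL=1 MEM=1 BR=0, R=0, W=0
[6] MUL needs rd=2 wr=1: RD_PORT; after: ALU=0 MUL=1 MEM=1 BR=0, R=0, W=0

reason(slot 6) = RD_PORT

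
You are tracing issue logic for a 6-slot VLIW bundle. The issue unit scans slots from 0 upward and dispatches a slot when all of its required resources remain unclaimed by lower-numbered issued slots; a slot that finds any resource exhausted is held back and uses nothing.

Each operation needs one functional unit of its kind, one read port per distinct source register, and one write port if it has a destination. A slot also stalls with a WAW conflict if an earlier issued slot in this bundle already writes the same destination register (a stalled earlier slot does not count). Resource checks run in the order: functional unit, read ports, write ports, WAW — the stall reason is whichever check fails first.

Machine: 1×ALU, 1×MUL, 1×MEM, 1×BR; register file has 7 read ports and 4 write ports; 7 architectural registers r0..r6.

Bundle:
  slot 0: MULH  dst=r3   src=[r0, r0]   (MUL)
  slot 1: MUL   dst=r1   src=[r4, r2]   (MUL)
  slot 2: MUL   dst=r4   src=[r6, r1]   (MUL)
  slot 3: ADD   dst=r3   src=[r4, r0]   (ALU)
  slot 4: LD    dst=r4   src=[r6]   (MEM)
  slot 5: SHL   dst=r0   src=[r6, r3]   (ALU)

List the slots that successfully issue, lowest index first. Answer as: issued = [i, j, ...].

(0) want 1×MUL +1rd +1wr — yes → AL1|MU0|ME1|BR1|rd6|wr3
(1) want 1×MUL +2rd +1wr — FU → AL1|MU0|ME1|BR1|rd6|wr3
(2) want 1×MUL +2rd +1wr — FU → AL1|MU0|ME1|BR1|rd6|wr3
(3) want 1×ALU +2rd +1wr — WAW → AL1|MU0|ME1|BR1|rd6|wr3
(4) want 1×MEM +1rd +1wr — yes → AL1|MU0|ME0|BR1|rd5|wr2
(5) want 1×ALU +2rd +1wr — yes → AL0|MU0|ME0|BR1|rd3|wr1

issued = [0, 4, 5]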